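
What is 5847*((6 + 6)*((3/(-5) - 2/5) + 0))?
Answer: -70164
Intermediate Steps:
5847*((6 + 6)*((3/(-5) - 2/5) + 0)) = 5847*(12*((3*(-⅕) - 2*⅕) + 0)) = 5847*(12*((-⅗ - ⅖) + 0)) = 5847*(12*(-1 + 0)) = 5847*(12*(-1)) = 5847*(-12) = -70164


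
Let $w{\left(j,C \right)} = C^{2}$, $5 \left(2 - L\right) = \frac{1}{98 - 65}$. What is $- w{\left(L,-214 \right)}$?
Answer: $-45796$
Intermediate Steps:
$L = \frac{329}{165}$ ($L = 2 - \frac{1}{5 \left(98 - 65\right)} = 2 - \frac{1}{5 \cdot 33} = 2 - \frac{1}{165} = \frac{329}{165} \approx 1.9939$)
$- w{\left(L,-214 \right)} = - \left(-214\right)^{2} = \left(-1\right) 45796 = -45796$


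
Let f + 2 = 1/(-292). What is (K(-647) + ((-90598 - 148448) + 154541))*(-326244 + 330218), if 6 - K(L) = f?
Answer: -49025495401/146 ≈ -3.3579e+8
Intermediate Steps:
f = -585/292 (f = -2 + 1/(-292) = -2 - 1/292 = -585/292 ≈ -2.0034)
K(L) = 2337/292 (K(L) = 6 - 1*(-585/292) = 6 + 585/292 = 2337/292)
(K(-647) + ((-90598 - 148448) + 154541))*(-326244 + 330218) = (2337/292 + ((-90598 - 148448) + 154541))*(-326244 + 330218) = (2337/292 + (-239046 + 154541))*3974 = (2337/292 - 84505)*3974 = -24673123/292*3974 = -49025495401/146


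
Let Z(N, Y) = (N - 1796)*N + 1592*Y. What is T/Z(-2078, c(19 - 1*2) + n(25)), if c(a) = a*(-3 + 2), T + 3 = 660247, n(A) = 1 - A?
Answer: 165061/1996225 ≈ 0.082687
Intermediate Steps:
T = 660244 (T = -3 + 660247 = 660244)
c(a) = -a (c(a) = a*(-1) = -a)
Z(N, Y) = 1592*Y + N*(-1796 + N) (Z(N, Y) = (-1796 + N)*N + 1592*Y = N*(-1796 + N) + 1592*Y = 1592*Y + N*(-1796 + N))
T/Z(-2078, c(19 - 1*2) + n(25)) = 660244/((-2078)² - 1796*(-2078) + 1592*(-(19 - 1*2) + (1 - 1*25))) = 660244/(4318084 + 3732088 + 1592*(-(19 - 2) + (1 - 25))) = 660244/(4318084 + 3732088 + 1592*(-1*17 - 24)) = 660244/(4318084 + 3732088 + 1592*(-17 - 24)) = 660244/(4318084 + 3732088 + 1592*(-41)) = 660244/(4318084 + 3732088 - 65272) = 660244/7984900 = 660244*(1/7984900) = 165061/1996225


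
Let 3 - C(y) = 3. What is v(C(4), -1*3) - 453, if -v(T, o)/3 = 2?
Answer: -459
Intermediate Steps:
C(y) = 0 (C(y) = 3 - 1*3 = 3 - 3 = 0)
v(T, o) = -6 (v(T, o) = -3*2 = -6)
v(C(4), -1*3) - 453 = -6 - 453 = -459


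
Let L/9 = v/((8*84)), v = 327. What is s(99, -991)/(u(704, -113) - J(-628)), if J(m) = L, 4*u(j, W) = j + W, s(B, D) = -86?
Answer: -19264/32115 ≈ -0.59984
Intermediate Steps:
u(j, W) = W/4 + j/4 (u(j, W) = (j + W)/4 = (W + j)/4 = W/4 + j/4)
L = 981/224 (L = 9*(327/((8*84))) = 9*(327/672) = 9*(327*(1/672)) = 9*(109/224) = 981/224 ≈ 4.3795)
J(m) = 981/224
s(99, -991)/(u(704, -113) - J(-628)) = -86/(((¼)*(-113) + (¼)*704) - 1*981/224) = -86/((-113/4 + 176) - 981/224) = -86/(591/4 - 981/224) = -86/32115/224 = -86*224/32115 = -19264/32115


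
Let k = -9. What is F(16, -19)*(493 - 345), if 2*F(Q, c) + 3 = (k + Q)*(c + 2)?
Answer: -9028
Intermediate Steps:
F(Q, c) = -3/2 + (-9 + Q)*(2 + c)/2 (F(Q, c) = -3/2 + ((-9 + Q)*(c + 2))/2 = -3/2 + ((-9 + Q)*(2 + c))/2 = -3/2 + (-9 + Q)*(2 + c)/2)
F(16, -19)*(493 - 345) = (-21/2 + 16 - 9/2*(-19) + (½)*16*(-19))*(493 - 345) = (-21/2 + 16 + 171/2 - 152)*148 = -61*148 = -9028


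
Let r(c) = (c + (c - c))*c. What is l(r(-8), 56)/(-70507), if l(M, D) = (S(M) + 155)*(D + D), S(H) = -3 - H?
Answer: -9856/70507 ≈ -0.13979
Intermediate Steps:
r(c) = c² (r(c) = (c + 0)*c = c*c = c²)
l(M, D) = 2*D*(152 - M) (l(M, D) = ((-3 - M) + 155)*(D + D) = (152 - M)*(2*D) = 2*D*(152 - M))
l(r(-8), 56)/(-70507) = (2*56*(152 - 1*(-8)²))/(-70507) = (2*56*(152 - 1*64))*(-1/70507) = (2*56*(152 - 64))*(-1/70507) = (2*56*88)*(-1/70507) = 9856*(-1/70507) = -9856/70507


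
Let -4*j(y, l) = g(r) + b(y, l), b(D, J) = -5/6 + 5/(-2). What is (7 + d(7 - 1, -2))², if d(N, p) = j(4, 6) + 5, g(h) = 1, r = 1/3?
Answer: 22801/144 ≈ 158.34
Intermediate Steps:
r = ⅓ ≈ 0.33333
b(D, J) = -10/3 (b(D, J) = -5*⅙ + 5*(-½) = -⅚ - 5/2 = -10/3)
j(y, l) = 7/12 (j(y, l) = -(1 - 10/3)/4 = -¼*(-7/3) = 7/12)
d(N, p) = 67/12 (d(N, p) = 7/12 + 5 = 67/12)
(7 + d(7 - 1, -2))² = (7 + 67/12)² = (151/12)² = 22801/144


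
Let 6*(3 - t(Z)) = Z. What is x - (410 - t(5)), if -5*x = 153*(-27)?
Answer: 12551/30 ≈ 418.37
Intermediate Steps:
t(Z) = 3 - Z/6
x = 4131/5 (x = -153*(-27)/5 = -1/5*(-4131) = 4131/5 ≈ 826.20)
x - (410 - t(5)) = 4131/5 - (410 - (3 - 1/6*5)) = 4131/5 - (410 - (3 - 5/6)) = 4131/5 - (410 - 1*13/6) = 4131/5 - (410 - 13/6) = 4131/5 - 1*2447/6 = 4131/5 - 2447/6 = 12551/30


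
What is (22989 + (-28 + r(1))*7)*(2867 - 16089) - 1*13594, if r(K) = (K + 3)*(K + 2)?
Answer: -302493288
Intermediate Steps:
r(K) = (2 + K)*(3 + K) (r(K) = (3 + K)*(2 + K) = (2 + K)*(3 + K))
(22989 + (-28 + r(1))*7)*(2867 - 16089) - 1*13594 = (22989 + (-28 + (6 + 1² + 5*1))*7)*(2867 - 16089) - 1*13594 = (22989 + (-28 + (6 + 1 + 5))*7)*(-13222) - 13594 = (22989 + (-28 + 12)*7)*(-13222) - 13594 = (22989 - 16*7)*(-13222) - 13594 = (22989 - 112)*(-13222) - 13594 = 22877*(-13222) - 13594 = -302479694 - 13594 = -302493288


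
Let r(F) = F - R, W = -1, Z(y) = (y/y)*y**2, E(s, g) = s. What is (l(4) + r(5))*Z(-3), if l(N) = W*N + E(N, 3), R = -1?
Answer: 54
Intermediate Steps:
Z(y) = y**2 (Z(y) = 1*y**2 = y**2)
r(F) = 1 + F (r(F) = F - 1*(-1) = F + 1 = 1 + F)
l(N) = 0 (l(N) = -N + N = 0)
(l(4) + r(5))*Z(-3) = (0 + (1 + 5))*(-3)**2 = (0 + 6)*9 = 6*9 = 54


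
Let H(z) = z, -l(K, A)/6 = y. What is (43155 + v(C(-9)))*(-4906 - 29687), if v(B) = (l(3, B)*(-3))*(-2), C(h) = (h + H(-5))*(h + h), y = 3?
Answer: -1489124871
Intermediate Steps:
l(K, A) = -18 (l(K, A) = -6*3 = -18)
C(h) = 2*h*(-5 + h) (C(h) = (h - 5)*(h + h) = (-5 + h)*(2*h) = 2*h*(-5 + h))
v(B) = -108 (v(B) = -18*(-3)*(-2) = 54*(-2) = -108)
(43155 + v(C(-9)))*(-4906 - 29687) = (43155 - 108)*(-4906 - 29687) = 43047*(-34593) = -1489124871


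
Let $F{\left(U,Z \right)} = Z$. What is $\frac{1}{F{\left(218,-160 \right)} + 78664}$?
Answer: $\frac{1}{78504} \approx 1.2738 \cdot 10^{-5}$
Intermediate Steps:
$\frac{1}{F{\left(218,-160 \right)} + 78664} = \frac{1}{-160 + 78664} = \frac{1}{78504}$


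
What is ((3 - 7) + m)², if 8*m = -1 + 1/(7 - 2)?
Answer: 1681/100 ≈ 16.810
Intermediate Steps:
m = -⅒ (m = (-1 + 1/(7 - 2))/8 = (-1 + 1/5)/8 = (-1 + ⅕)/8 = (⅛)*(-⅘) = -⅒ ≈ -0.10000)
((3 - 7) + m)² = ((3 - 7) - ⅒)² = (-4 - ⅒)² = (-41/10)² = 1681/100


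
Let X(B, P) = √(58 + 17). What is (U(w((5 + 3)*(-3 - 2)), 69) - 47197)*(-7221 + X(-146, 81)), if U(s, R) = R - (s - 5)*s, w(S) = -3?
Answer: 340484592 - 235760*√3 ≈ 3.4008e+8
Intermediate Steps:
U(s, R) = R - s*(-5 + s) (U(s, R) = R - (-5 + s)*s = R - s*(-5 + s))
X(B, P) = 5*√3 (X(B, P) = √75 = 5*√3)
(U(w((5 + 3)*(-3 - 2)), 69) - 47197)*(-7221 + X(-146, 81)) = ((69 - 1*(-3)² + 5*(-3)) - 47197)*(-7221 + 5*√3) = ((69 - 1*9 - 15) - 47197)*(-7221 + 5*√3) = ((69 - 9 - 15) - 47197)*(-7221 + 5*√3) = (45 - 47197)*(-7221 + 5*√3) = -47152*(-7221 + 5*√3) = 340484592 - 235760*√3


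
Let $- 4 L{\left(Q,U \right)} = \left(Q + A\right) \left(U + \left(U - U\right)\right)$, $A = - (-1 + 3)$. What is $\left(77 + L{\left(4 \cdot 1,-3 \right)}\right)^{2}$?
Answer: $\frac{24649}{4} \approx 6162.3$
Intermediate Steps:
$A = -2$ ($A = \left(-1\right) 2 = -2$)
$L{\left(Q,U \right)} = - \frac{U \left(-2 + Q\right)}{4}$ ($L{\left(Q,U \right)} = - \frac{\left(Q - 2\right) \left(U + \left(U - U\right)\right)}{4} = - \frac{\left(-2 + Q\right) \left(U + 0\right)}{4} = - \frac{\left(-2 + Q\right) U}{4} = - \frac{U \left(-2 + Q\right)}{4}$)
$\left(77 + L{\left(4 \cdot 1,-3 \right)}\right)^{2} = \left(77 + \frac{1}{4} \left(-3\right) \left(2 - 4 \cdot 1\right)\right)^{2} = \left(77 + \frac{1}{4} \left(-3\right) \left(2 - 4\right)\right)^{2} = \left(77 + \frac{1}{4} \left(-3\right) \left(-2\right)\right)^{2} = \left(77 + \frac{3}{2}\right)^{2} = \left(\frac{157}{2}\right)^{2} = \frac{24649}{4}$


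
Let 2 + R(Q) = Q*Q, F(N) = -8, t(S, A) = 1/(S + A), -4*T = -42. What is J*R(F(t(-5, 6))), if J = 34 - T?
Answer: 1457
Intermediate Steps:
T = 21/2 (T = -¼*(-42) = 21/2 ≈ 10.500)
t(S, A) = 1/(A + S)
R(Q) = -2 + Q² (R(Q) = -2 + Q*Q = -2 + Q²)
J = 47/2 (J = 34 - 1*21/2 = 34 - 21/2 = 47/2 ≈ 23.500)
J*R(F(t(-5, 6))) = 47*(-2 + (-8)²)/2 = 47*(-2 + 64)/2 = (47/2)*62 = 1457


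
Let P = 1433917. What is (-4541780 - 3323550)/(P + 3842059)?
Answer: -3932665/2637988 ≈ -1.4908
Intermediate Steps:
(-4541780 - 3323550)/(P + 3842059) = (-4541780 - 3323550)/(1433917 + 3842059) = -7865330/5275976 = -7865330*1/5275976 = -3932665/2637988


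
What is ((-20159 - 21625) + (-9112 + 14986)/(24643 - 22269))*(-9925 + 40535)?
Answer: -1518092879310/1187 ≈ -1.2789e+9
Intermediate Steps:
((-20159 - 21625) + (-9112 + 14986)/(24643 - 22269))*(-9925 + 40535) = (-41784 + 5874/2374)*30610 = (-41784 + 5874*(1/2374))*30610 = (-41784 + 2937/1187)*30610 = -49594671/1187*30610 = -1518092879310/1187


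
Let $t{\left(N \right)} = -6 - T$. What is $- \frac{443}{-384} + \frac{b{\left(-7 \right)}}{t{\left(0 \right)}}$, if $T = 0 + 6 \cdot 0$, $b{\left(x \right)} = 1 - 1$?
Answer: $\frac{443}{384} \approx 1.1536$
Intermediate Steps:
$b{\left(x \right)} = 0$
$T = 0$ ($T = 0 + 0 = 0$)
$t{\left(N \right)} = -6$ ($t{\left(N \right)} = -6 - 0 = -6 + 0 = -6$)
$- \frac{443}{-384} + \frac{b{\left(-7 \right)}}{t{\left(0 \right)}} = - \frac{443}{-384} + \frac{0}{-6} = \left(-443\right) \left(- \frac{1}{384}\right) + 0 \left(- \frac{1}{6}\right) = \frac{443}{384} + 0 = \frac{443}{384}$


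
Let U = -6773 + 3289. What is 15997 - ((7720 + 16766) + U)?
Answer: -5005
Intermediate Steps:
U = -3484
15997 - ((7720 + 16766) + U) = 15997 - ((7720 + 16766) - 3484) = 15997 - (24486 - 3484) = 15997 - 1*21002 = 15997 - 21002 = -5005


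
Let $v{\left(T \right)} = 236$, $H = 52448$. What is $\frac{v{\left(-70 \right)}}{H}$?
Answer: $\frac{59}{13112} \approx 0.0044997$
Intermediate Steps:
$\frac{v{\left(-70 \right)}}{H} = \frac{236}{52448} = 236 \cdot \frac{1}{52448} = \frac{59}{13112}$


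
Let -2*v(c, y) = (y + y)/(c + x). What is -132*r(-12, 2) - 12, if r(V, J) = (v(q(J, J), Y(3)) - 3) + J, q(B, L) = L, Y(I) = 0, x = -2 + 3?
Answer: 120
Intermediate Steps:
x = 1
v(c, y) = -y/(1 + c) (v(c, y) = -(y + y)/(2*(c + 1)) = -2*y/(2*(1 + c)) = -y/(1 + c))
r(V, J) = -3 + J (r(V, J) = (-1*0/(1 + J) - 3) + J = (0 - 3) + J = -3 + J)
-132*r(-12, 2) - 12 = -132*(-3 + 2) - 12 = -132*(-1) - 12 = 132 - 12 = 120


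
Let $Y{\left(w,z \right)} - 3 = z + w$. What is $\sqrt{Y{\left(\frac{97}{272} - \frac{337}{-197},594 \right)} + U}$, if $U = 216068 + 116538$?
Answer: $\frac{15 \sqrt{265753722793}}{13396} \approx 577.24$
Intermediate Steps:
$U = 332606$
$Y{\left(w,z \right)} = 3 + w + z$ ($Y{\left(w,z \right)} = 3 + \left(z + w\right) = 3 + \left(w + z\right) = 3 + w + z$)
$\sqrt{Y{\left(\frac{97}{272} - \frac{337}{-197},594 \right)} + U} = \sqrt{\left(3 + \left(\frac{97}{272} - \frac{337}{-197}\right) + 594\right) + 332606} = \sqrt{\left(3 + \left(97 \cdot \frac{1}{272} - - \frac{337}{197}\right) + 594\right) + 332606} = \sqrt{\left(3 + \left(\frac{97}{272} + \frac{337}{197}\right) + 594\right) + 332606} = \sqrt{\left(3 + \frac{110773}{53584} + 594\right) + 332606} = \sqrt{\frac{32100421}{53584} + 332606} = \sqrt{\frac{17854460325}{53584}} = \frac{15 \sqrt{265753722793}}{13396}$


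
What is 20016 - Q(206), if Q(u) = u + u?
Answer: 19604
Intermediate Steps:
Q(u) = 2*u
20016 - Q(206) = 20016 - 2*206 = 20016 - 1*412 = 20016 - 412 = 19604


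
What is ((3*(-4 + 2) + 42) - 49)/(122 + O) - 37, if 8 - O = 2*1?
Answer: -4749/128 ≈ -37.102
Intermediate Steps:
O = 6 (O = 8 - 2 = 6)
((3*(-4 + 2) + 42) - 49)/(122 + O) - 37 = ((3*(-4 + 2) + 42) - 49)/(122 + 6) - 37 = ((3*(-2) + 42) - 49)/128 - 37 = ((-6 + 42) - 49)/128 - 37 = (36 - 49)/128 - 37 = (1/128)*(-13) - 37 = -13/128 - 37 = -4749/128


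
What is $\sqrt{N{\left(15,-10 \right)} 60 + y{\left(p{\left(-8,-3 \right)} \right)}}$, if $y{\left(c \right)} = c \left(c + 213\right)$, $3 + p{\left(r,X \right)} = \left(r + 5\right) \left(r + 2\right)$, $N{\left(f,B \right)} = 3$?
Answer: $60$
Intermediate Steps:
$p{\left(r,X \right)} = -3 + \left(2 + r\right) \left(5 + r\right)$ ($p{\left(r,X \right)} = -3 + \left(r + 5\right) \left(r + 2\right) = -3 + \left(5 + r\right) \left(2 + r\right) = -3 + \left(2 + r\right) \left(5 + r\right)$)
$y{\left(c \right)} = c \left(213 + c\right)$
$\sqrt{N{\left(15,-10 \right)} 60 + y{\left(p{\left(-8,-3 \right)} \right)}} = \sqrt{3 \cdot 60 + \left(7 + \left(-8\right)^{2} + 7 \left(-8\right)\right) \left(213 + \left(7 + \left(-8\right)^{2} + 7 \left(-8\right)\right)\right)} = \sqrt{180 + \left(7 + 64 - 56\right) \left(213 + \left(7 + 64 - 56\right)\right)} = \sqrt{180 + 15 \left(213 + 15\right)} = \sqrt{180 + 15 \cdot 228} = \sqrt{180 + 3420} = \sqrt{3600} = 60$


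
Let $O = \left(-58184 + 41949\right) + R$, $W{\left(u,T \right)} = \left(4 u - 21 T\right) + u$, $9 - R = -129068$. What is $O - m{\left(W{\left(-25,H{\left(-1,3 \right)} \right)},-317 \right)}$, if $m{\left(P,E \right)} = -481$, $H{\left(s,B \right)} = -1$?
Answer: $113323$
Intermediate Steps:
$R = 129077$ ($R = 9 - -129068 = 9 + 129068 = 129077$)
$W{\left(u,T \right)} = - 21 T + 5 u$ ($W{\left(u,T \right)} = \left(- 21 T + 4 u\right) + u = - 21 T + 5 u$)
$O = 112842$ ($O = \left(-58184 + 41949\right) + 129077 = -16235 + 129077 = 112842$)
$O - m{\left(W{\left(-25,H{\left(-1,3 \right)} \right)},-317 \right)} = 112842 - -481 = 112842 + 481 = 113323$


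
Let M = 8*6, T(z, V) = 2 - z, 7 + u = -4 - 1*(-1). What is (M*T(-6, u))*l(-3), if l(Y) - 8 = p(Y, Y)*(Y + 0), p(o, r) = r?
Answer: 6528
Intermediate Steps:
u = -10 (u = -7 + (-4 - 1*(-1)) = -7 + (-4 + 1) = -7 - 3 = -10)
l(Y) = 8 + Y**2 (l(Y) = 8 + Y*(Y + 0) = 8 + Y*Y = 8 + Y**2)
M = 48
(M*T(-6, u))*l(-3) = (48*(2 - 1*(-6)))*(8 + (-3)**2) = (48*(2 + 6))*(8 + 9) = (48*8)*17 = 384*17 = 6528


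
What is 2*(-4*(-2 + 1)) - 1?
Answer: 7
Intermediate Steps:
2*(-4*(-2 + 1)) - 1 = 2*(-4*(-1)) - 1 = 2*4 - 1 = 8 - 1 = 7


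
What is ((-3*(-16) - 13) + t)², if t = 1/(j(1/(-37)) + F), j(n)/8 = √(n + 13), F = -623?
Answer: 251531141242807056/205350418982809 - 32097843456*√1110/205350418982809 ≈ 1224.9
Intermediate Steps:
j(n) = 8*√(13 + n) (j(n) = 8*√(n + 13) = 8*√(13 + n))
t = 1/(-623 + 32*√1110/37) (t = 1/(8*√(13 + 1/(-37)) - 623) = 1/(8*√(13 - 1/37) - 623) = 1/(8*√(480/37) - 623) = 1/(8*(4*√1110/37) - 623) = 1/(32*√1110/37 - 623) = 1/(-623 + 32*√1110/37) ≈ -0.0016830)
((-3*(-16) - 13) + t)² = ((-3*(-16) - 13) + (-23051/14330053 - 32*√1110/14330053))² = ((48 - 13) + (-23051/14330053 - 32*√1110/14330053))² = (35 + (-23051/14330053 - 32*√1110/14330053))² = (501528804/14330053 - 32*√1110/14330053)²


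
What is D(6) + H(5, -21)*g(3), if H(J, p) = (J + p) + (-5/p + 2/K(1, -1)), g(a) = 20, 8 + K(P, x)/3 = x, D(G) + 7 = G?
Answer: -60049/189 ≈ -317.72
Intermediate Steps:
D(G) = -7 + G
K(P, x) = -24 + 3*x
H(J, p) = -2/27 + J + p - 5/p (H(J, p) = (J + p) + (-5/p + 2/(-24 + 3*(-1))) = (J + p) + (-5/p + 2/(-24 - 3)) = (J + p) + (-5/p + 2/(-27)) = (J + p) + (-5/p + 2*(-1/27)) = (J + p) + (-5/p - 2/27) = (J + p) + (-2/27 - 5/p) = -2/27 + J + p - 5/p)
D(6) + H(5, -21)*g(3) = (-7 + 6) + (-2/27 + 5 - 21 - 5/(-21))*20 = -1 + (-2/27 + 5 - 21 - 5*(-1/21))*20 = -1 + (-2/27 + 5 - 21 + 5/21)*20 = -1 - 2993/189*20 = -1 - 59860/189 = -60049/189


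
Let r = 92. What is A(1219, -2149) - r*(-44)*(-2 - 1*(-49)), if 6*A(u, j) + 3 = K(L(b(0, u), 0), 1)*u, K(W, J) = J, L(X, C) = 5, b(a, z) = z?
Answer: 571376/3 ≈ 1.9046e+5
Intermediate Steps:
A(u, j) = -½ + u/6 (A(u, j) = -½ + (1*u)/6 = -½ + u/6)
A(1219, -2149) - r*(-44)*(-2 - 1*(-49)) = (-½ + (⅙)*1219) - 92*(-44)*(-2 - 1*(-49)) = (-½ + 1219/6) - (-4048)*(-2 + 49) = 608/3 - (-4048)*47 = 608/3 - 1*(-190256) = 608/3 + 190256 = 571376/3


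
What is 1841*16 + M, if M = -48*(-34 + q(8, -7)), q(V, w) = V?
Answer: 30704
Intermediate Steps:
M = 1248 (M = -48*(-34 + 8) = -48*(-26) = 1248)
1841*16 + M = 1841*16 + 1248 = 29456 + 1248 = 30704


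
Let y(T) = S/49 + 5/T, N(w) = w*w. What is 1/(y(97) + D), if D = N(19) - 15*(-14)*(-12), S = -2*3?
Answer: -4753/10262064 ≈ -0.00046316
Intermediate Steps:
N(w) = w²
S = -6
D = -2159 (D = 19² - 15*(-14)*(-12) = 361 - (-210)*(-12) = 361 - 1*2520 = 361 - 2520 = -2159)
y(T) = -6/49 + 5/T
1/(y(97) + D) = 1/((-6/49 + 5/97) - 2159) = 1/(-337/4753 - 2159) = 1/(-10262064/4753) = -4753/10262064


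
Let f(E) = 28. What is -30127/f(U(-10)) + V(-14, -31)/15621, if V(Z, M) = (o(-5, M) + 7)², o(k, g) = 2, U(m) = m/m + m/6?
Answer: -156870533/145796 ≈ -1076.0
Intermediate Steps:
U(m) = 1 + m/6 (U(m) = 1 + m*(⅙) = 1 + m/6)
V(Z, M) = 81 (V(Z, M) = (2 + 7)² = 9² = 81)
-30127/f(U(-10)) + V(-14, -31)/15621 = -30127/28 + 81/15621 = -30127*1/28 + 81*(1/15621) = -30127/28 + 27/5207 = -156870533/145796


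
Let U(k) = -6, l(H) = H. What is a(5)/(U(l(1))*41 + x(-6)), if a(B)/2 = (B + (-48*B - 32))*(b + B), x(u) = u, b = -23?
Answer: -267/7 ≈ -38.143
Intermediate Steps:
a(B) = 2*(-32 - 47*B)*(-23 + B) (a(B) = 2*((B + (-48*B - 32))*(-23 + B)) = 2*((B + (-32 - 48*B))*(-23 + B)) = 2*((-32 - 47*B)*(-23 + B)) = 2*(-32 - 47*B)*(-23 + B))
a(5)/(U(l(1))*41 + x(-6)) = (1472 - 94*5² + 2098*5)/(-6*41 - 6) = (1472 - 94*25 + 10490)/(-246 - 6) = (1472 - 2350 + 10490)/(-252) = 9612*(-1/252) = -267/7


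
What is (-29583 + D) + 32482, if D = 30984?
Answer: 33883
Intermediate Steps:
(-29583 + D) + 32482 = (-29583 + 30984) + 32482 = 1401 + 32482 = 33883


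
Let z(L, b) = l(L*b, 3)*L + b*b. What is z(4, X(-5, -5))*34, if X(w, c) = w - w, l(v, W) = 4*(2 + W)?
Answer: 2720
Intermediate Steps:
l(v, W) = 8 + 4*W
X(w, c) = 0
z(L, b) = b² + 20*L (z(L, b) = (8 + 4*3)*L + b*b = (8 + 12)*L + b² = 20*L + b² = b² + 20*L)
z(4, X(-5, -5))*34 = (0² + 20*4)*34 = (0 + 80)*34 = 80*34 = 2720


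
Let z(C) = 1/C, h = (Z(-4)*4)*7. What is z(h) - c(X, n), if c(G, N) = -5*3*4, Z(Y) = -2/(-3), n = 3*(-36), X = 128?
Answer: 3363/56 ≈ 60.054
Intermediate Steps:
n = -108
Z(Y) = ⅔ (Z(Y) = -2*(-⅓) = ⅔)
h = 56/3 (h = ((⅔)*4)*7 = (8/3)*7 = 56/3 ≈ 18.667)
c(G, N) = -60 (c(G, N) = -15*4 = -60)
z(h) - c(X, n) = 1/(56/3) - 1*(-60) = 3/56 + 60 = 3363/56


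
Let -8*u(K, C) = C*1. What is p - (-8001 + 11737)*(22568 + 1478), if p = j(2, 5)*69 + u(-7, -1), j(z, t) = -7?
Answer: -718690711/8 ≈ -8.9836e+7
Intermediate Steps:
u(K, C) = -C/8
p = -3863/8 (p = -7*69 - 1/8*(-1) = -483 + 1/8 = -3863/8 ≈ -482.88)
p - (-8001 + 11737)*(22568 + 1478) = -3863/8 - (-8001 + 11737)*(22568 + 1478) = -3863/8 - 3736*24046 = -3863/8 - 1*89835856 = -3863/8 - 89835856 = -718690711/8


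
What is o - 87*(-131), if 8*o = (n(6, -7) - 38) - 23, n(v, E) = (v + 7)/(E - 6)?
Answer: 45557/4 ≈ 11389.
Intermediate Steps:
n(v, E) = (7 + v)/(-6 + E)
o = -31/4 (o = (((7 + 6)/(-6 - 7) - 38) - 23)/8 = ((13/(-13) - 38) - 23)/8 = ((-1/13*13 - 38) - 23)/8 = ((-1 - 38) - 23)/8 = (-39 - 23)/8 = (1/8)*(-62) = -31/4 ≈ -7.7500)
o - 87*(-131) = -31/4 - 87*(-131) = -31/4 + 11397 = 45557/4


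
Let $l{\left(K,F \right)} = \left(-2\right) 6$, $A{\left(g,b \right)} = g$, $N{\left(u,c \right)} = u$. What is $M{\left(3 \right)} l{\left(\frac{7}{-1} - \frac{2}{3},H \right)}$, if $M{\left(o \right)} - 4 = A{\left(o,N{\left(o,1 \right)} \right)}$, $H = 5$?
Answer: $-84$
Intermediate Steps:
$M{\left(o \right)} = 4 + o$
$l{\left(K,F \right)} = -12$
$M{\left(3 \right)} l{\left(\frac{7}{-1} - \frac{2}{3},H \right)} = \left(4 + 3\right) \left(-12\right) = 7 \left(-12\right) = -84$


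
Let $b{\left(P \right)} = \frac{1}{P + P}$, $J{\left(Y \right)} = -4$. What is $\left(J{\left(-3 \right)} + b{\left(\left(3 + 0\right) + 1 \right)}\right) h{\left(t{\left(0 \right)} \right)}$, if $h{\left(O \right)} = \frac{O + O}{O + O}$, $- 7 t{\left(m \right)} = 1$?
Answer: $- \frac{31}{8} \approx -3.875$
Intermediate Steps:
$t{\left(m \right)} = - \frac{1}{7}$ ($t{\left(m \right)} = \left(- \frac{1}{7}\right) 1 = - \frac{1}{7}$)
$b{\left(P \right)} = \frac{1}{2 P}$
$h{\left(O \right)} = 1$ ($h{\left(O \right)} = \frac{2 O}{2 O} = 2 O \frac{1}{2 O} = 1$)
$\left(J{\left(-3 \right)} + b{\left(\left(3 + 0\right) + 1 \right)}\right) h{\left(t{\left(0 \right)} \right)} = \left(-4 + \frac{1}{2 \left(\left(3 + 0\right) + 1\right)}\right) 1 = \left(-4 + \frac{1}{2 \left(3 + 1\right)}\right) 1 = \left(-4 + \frac{1}{2 \cdot 4}\right) 1 = \left(-4 + \frac{1}{2} \cdot \frac{1}{4}\right) 1 = \left(-4 + \frac{1}{8}\right) 1 = \left(- \frac{31}{8}\right) 1 = - \frac{31}{8}$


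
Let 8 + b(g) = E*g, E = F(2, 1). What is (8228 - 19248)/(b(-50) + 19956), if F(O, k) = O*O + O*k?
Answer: -2755/4912 ≈ -0.56087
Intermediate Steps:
F(O, k) = O**2 + O*k
E = 6 (E = 2*(2 + 1) = 2*3 = 6)
b(g) = -8 + 6*g
(8228 - 19248)/(b(-50) + 19956) = (8228 - 19248)/((-8 + 6*(-50)) + 19956) = -11020/((-8 - 300) + 19956) = -11020/(-308 + 19956) = -11020/19648 = -11020*1/19648 = -2755/4912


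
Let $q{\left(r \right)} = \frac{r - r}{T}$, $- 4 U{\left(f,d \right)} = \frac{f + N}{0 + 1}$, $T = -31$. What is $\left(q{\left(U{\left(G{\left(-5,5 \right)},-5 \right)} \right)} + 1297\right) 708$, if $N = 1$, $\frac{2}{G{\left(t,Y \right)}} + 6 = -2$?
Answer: $918276$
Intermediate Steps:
$G{\left(t,Y \right)} = - \frac{1}{4}$ ($G{\left(t,Y \right)} = \frac{2}{-6 - 2} = \frac{2}{-8} = 2 \left(- \frac{1}{8}\right) = - \frac{1}{4}$)
$U{\left(f,d \right)} = - \frac{1}{4} - \frac{f}{4}$ ($U{\left(f,d \right)} = - \frac{\left(f + 1\right) \frac{1}{0 + 1}}{4} = - \frac{\left(1 + f\right) 1^{-1}}{4} = - \frac{\left(1 + f\right) 1}{4} = - \frac{1 + f}{4} = - \frac{1}{4} - \frac{f}{4}$)
$q{\left(r \right)} = 0$ ($q{\left(r \right)} = \frac{r - r}{-31} = 0 \left(- \frac{1}{31}\right) = 0$)
$\left(q{\left(U{\left(G{\left(-5,5 \right)},-5 \right)} \right)} + 1297\right) 708 = \left(0 + 1297\right) 708 = 1297 \cdot 708 = 918276$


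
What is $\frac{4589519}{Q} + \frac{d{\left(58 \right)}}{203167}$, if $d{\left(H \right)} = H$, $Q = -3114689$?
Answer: $- \frac{2886248157}{1959139381} \approx -1.4732$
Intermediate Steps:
$\frac{4589519}{Q} + \frac{d{\left(58 \right)}}{203167} = \frac{4589519}{-3114689} + \frac{58}{203167} = 4589519 \left(- \frac{1}{3114689}\right) + 58 \cdot \frac{1}{203167} = - \frac{4589519}{3114689} + \frac{58}{203167} = - \frac{2886248157}{1959139381}$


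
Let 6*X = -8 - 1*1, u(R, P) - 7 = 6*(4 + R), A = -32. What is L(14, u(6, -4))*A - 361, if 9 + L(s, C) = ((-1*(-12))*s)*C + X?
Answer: -360217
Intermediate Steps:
u(R, P) = 31 + 6*R (u(R, P) = 7 + 6*(4 + R) = 7 + (24 + 6*R) = 31 + 6*R)
X = -3/2 (X = (-8 - 1*1)/6 = (-8 - 1)/6 = (⅙)*(-9) = -3/2 ≈ -1.5000)
L(s, C) = -21/2 + 12*C*s (L(s, C) = -9 + (((-1*(-12))*s)*C - 3/2) = -9 + ((12*s)*C - 3/2) = -9 + (12*C*s - 3/2) = -9 + (-3/2 + 12*C*s) = -21/2 + 12*C*s)
L(14, u(6, -4))*A - 361 = (-21/2 + 12*(31 + 6*6)*14)*(-32) - 361 = (-21/2 + 12*(31 + 36)*14)*(-32) - 361 = (-21/2 + 12*67*14)*(-32) - 361 = (-21/2 + 11256)*(-32) - 361 = (22491/2)*(-32) - 361 = -359856 - 361 = -360217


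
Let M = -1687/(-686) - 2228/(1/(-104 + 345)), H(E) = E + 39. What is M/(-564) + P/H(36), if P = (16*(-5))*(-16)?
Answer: 267819859/276360 ≈ 969.10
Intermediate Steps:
H(E) = 39 + E
P = 1280 (P = -80*(-16) = 1280)
M = -52620663/98 (M = -1687*(-1/686) - 2228/(1/241) = 241/98 - 2228/1/241 = 241/98 - 2228*241 = 241/98 - 536948 = -52620663/98 ≈ -5.3695e+5)
M/(-564) + P/H(36) = -52620663/98/(-564) + 1280/(39 + 36) = -52620663/98*(-1/564) + 1280/75 = 17540221/18424 + 1280*(1/75) = 17540221/18424 + 256/15 = 267819859/276360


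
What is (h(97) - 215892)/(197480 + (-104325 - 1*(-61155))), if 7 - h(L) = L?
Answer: -8307/5935 ≈ -1.3997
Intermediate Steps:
h(L) = 7 - L
(h(97) - 215892)/(197480 + (-104325 - 1*(-61155))) = ((7 - 1*97) - 215892)/(197480 + (-104325 - 1*(-61155))) = ((7 - 97) - 215892)/(197480 + (-104325 + 61155)) = (-90 - 215892)/(197480 - 43170) = -215982/154310 = -215982*1/154310 = -8307/5935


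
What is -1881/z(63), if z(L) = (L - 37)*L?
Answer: -209/182 ≈ -1.1484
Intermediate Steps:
z(L) = L*(-37 + L) (z(L) = (-37 + L)*L = L*(-37 + L))
-1881/z(63) = -1881*1/(63*(-37 + 63)) = -1881/(63*26) = -1881/1638 = -1881*1/1638 = -209/182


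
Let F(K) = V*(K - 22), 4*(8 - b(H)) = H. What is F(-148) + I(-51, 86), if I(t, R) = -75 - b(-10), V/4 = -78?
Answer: 105909/2 ≈ 52955.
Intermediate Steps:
b(H) = 8 - H/4
V = -312 (V = 4*(-78) = -312)
I(t, R) = -171/2 (I(t, R) = -75 - (8 - ¼*(-10)) = -75 - (8 + 5/2) = -75 - 1*21/2 = -75 - 21/2 = -171/2)
F(K) = 6864 - 312*K (F(K) = -312*(K - 22) = -312*(-22 + K) = 6864 - 312*K)
F(-148) + I(-51, 86) = (6864 - 312*(-148)) - 171/2 = (6864 + 46176) - 171/2 = 53040 - 171/2 = 105909/2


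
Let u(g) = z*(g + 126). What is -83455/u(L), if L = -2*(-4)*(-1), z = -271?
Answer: 83455/31978 ≈ 2.6098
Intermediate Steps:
L = -8 (L = 8*(-1) = -8)
u(g) = -34146 - 271*g (u(g) = -271*(g + 126) = -271*(126 + g) = -34146 - 271*g)
-83455/u(L) = -83455/(-34146 - 271*(-8)) = -83455/(-34146 + 2168) = -83455/(-31978) = -83455*(-1/31978) = 83455/31978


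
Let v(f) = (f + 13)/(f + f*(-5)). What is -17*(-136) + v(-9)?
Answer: 20809/9 ≈ 2312.1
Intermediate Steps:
v(f) = -(13 + f)/(4*f) (v(f) = (13 + f)/(f - 5*f) = (13 + f)/((-4*f)) = (13 + f)*(-1/(4*f)) = -(13 + f)/(4*f))
-17*(-136) + v(-9) = -17*(-136) + (1/4)*(-13 - 1*(-9))/(-9) = 2312 + (1/4)*(-1/9)*(-13 + 9) = 2312 + (1/4)*(-1/9)*(-4) = 2312 + 1/9 = 20809/9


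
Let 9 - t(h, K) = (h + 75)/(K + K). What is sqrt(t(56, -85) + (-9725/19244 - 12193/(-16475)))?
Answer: sqrt(10057101391701263)/31704490 ≈ 3.1631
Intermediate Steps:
t(h, K) = 9 - (75 + h)/(2*K) (t(h, K) = 9 - (h + 75)/(K + K) = 9 - (75 + h)/(2*K))
sqrt(t(56, -85) + (-9725/19244 - 12193/(-16475))) = sqrt((1/2)*(-75 - 1*56 + 18*(-85))/(-85) + (-9725/19244 - 12193/(-16475))) = sqrt((1/2)*(-1/85)*(-75 - 56 - 1530) + (-9725*1/19244 - 12193*(-1/16475))) = sqrt((1/2)*(-1/85)*(-1661) + (-9725/19244 + 12193/16475)) = sqrt(1661/170 + 74422717/317044900) = sqrt(3172137887/317044900) = sqrt(10057101391701263)/31704490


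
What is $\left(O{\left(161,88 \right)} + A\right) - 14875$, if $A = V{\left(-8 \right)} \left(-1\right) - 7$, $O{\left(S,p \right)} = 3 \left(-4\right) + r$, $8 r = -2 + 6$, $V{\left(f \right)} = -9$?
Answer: $- \frac{29769}{2} \approx -14885.0$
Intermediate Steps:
$r = \frac{1}{2}$ ($r = \frac{-2 + 6}{8} = \frac{1}{8} \cdot 4 = \frac{1}{2} \approx 0.5$)
$O{\left(S,p \right)} = - \frac{23}{2}$ ($O{\left(S,p \right)} = 3 \left(-4\right) + \frac{1}{2} = -12 + \frac{1}{2} = - \frac{23}{2}$)
$A = 2$ ($A = \left(-9\right) \left(-1\right) - 7 = 9 - 7 = 2$)
$\left(O{\left(161,88 \right)} + A\right) - 14875 = \left(- \frac{23}{2} + 2\right) - 14875 = - \frac{19}{2} - 14875 = - \frac{29769}{2}$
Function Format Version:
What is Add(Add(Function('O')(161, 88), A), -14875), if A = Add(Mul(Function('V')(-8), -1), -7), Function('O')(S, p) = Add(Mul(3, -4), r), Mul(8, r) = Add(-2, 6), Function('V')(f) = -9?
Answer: Rational(-29769, 2) ≈ -14885.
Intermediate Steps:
r = Rational(1, 2) (r = Mul(Rational(1, 8), Add(-2, 6)) = Mul(Rational(1, 8), 4) = Rational(1, 2) ≈ 0.50000)
Function('O')(S, p) = Rational(-23, 2) (Function('O')(S, p) = Add(Mul(3, -4), Rational(1, 2)) = Add(-12, Rational(1, 2)) = Rational(-23, 2))
A = 2 (A = Add(Mul(-9, -1), -7) = Add(9, -7) = 2)
Add(Add(Function('O')(161, 88), A), -14875) = Add(Add(Rational(-23, 2), 2), -14875) = Add(Rational(-19, 2), -14875) = Rational(-29769, 2)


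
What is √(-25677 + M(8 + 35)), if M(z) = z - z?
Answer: 9*I*√317 ≈ 160.24*I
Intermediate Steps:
M(z) = 0
√(-25677 + M(8 + 35)) = √(-25677 + 0) = √(-25677) = 9*I*√317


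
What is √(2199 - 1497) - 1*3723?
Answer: -3723 + 3*√78 ≈ -3696.5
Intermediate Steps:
√(2199 - 1497) - 1*3723 = √702 - 3723 = 3*√78 - 3723 = -3723 + 3*√78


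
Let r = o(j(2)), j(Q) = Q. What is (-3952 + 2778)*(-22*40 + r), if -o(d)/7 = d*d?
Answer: 1065992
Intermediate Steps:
o(d) = -7*d² (o(d) = -7*d*d = -7*d²)
r = -28 (r = -7*2² = -7*4 = -28)
(-3952 + 2778)*(-22*40 + r) = (-3952 + 2778)*(-22*40 - 28) = -1174*(-880 - 28) = -1174*(-908) = 1065992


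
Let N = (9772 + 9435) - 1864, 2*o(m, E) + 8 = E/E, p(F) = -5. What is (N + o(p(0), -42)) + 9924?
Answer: 54527/2 ≈ 27264.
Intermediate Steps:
o(m, E) = -7/2 (o(m, E) = -4 + (E/E)/2 = -4 + (½)*1 = -4 + ½ = -7/2)
N = 17343 (N = 19207 - 1864 = 17343)
(N + o(p(0), -42)) + 9924 = (17343 - 7/2) + 9924 = 34679/2 + 9924 = 54527/2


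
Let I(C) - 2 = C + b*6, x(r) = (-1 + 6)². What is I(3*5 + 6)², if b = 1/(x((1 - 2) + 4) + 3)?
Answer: 105625/196 ≈ 538.90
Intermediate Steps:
x(r) = 25 (x(r) = 5² = 25)
b = 1/28 (b = 1/(25 + 3) = 1/28 ≈ 0.035714)
I(C) = 31/14 + C (I(C) = 2 + (C + (1/28)*6) = 2 + (C + 3/14) = 2 + (3/14 + C) = 31/14 + C)
I(3*5 + 6)² = (31/14 + (3*5 + 6))² = (31/14 + (15 + 6))² = (31/14 + 21)² = (325/14)² = 105625/196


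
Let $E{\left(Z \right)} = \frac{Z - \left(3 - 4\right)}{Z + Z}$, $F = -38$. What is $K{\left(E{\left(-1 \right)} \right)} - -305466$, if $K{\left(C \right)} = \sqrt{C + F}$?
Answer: $305466 + i \sqrt{38} \approx 3.0547 \cdot 10^{5} + 6.1644 i$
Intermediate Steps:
$E{\left(Z \right)} = \frac{1 + Z}{2 Z}$ ($E{\left(Z \right)} = \frac{Z - -1}{2 Z} = \left(Z + 1\right) \frac{1}{2 Z} = \left(1 + Z\right) \frac{1}{2 Z} = \frac{1 + Z}{2 Z}$)
$K{\left(C \right)} = \sqrt{-38 + C}$ ($K{\left(C \right)} = \sqrt{C - 38} = \sqrt{-38 + C}$)
$K{\left(E{\left(-1 \right)} \right)} - -305466 = \sqrt{-38 + \frac{1 - 1}{2 \left(-1\right)}} - -305466 = \sqrt{-38 + \frac{1}{2} \left(-1\right) 0} + 305466 = \sqrt{-38 + 0} + 305466 = \sqrt{-38} + 305466 = i \sqrt{38} + 305466 = 305466 + i \sqrt{38}$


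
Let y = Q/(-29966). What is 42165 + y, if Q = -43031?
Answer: 1263559421/29966 ≈ 42166.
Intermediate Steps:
y = 43031/29966 (y = -43031/(-29966) = -43031*(-1/29966) = 43031/29966 ≈ 1.4360)
42165 + y = 42165 + 43031/29966 = 1263559421/29966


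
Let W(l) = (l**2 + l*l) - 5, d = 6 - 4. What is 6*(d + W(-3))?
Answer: 90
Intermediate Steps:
d = 2
W(l) = -5 + 2*l**2 (W(l) = (l**2 + l**2) - 5 = 2*l**2 - 5 = -5 + 2*l**2)
6*(d + W(-3)) = 6*(2 + (-5 + 2*(-3)**2)) = 6*(2 + (-5 + 2*9)) = 6*(2 + (-5 + 18)) = 6*(2 + 13) = 6*15 = 90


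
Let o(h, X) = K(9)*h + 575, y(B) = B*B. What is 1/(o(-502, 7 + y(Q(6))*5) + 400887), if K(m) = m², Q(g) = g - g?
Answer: 1/360800 ≈ 2.7716e-6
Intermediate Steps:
Q(g) = 0
y(B) = B²
o(h, X) = 575 + 81*h (o(h, X) = 9²*h + 575 = 81*h + 575 = 575 + 81*h)
1/(o(-502, 7 + y(Q(6))*5) + 400887) = 1/((575 + 81*(-502)) + 400887) = 1/((575 - 40662) + 400887) = 1/(-40087 + 400887) = 1/360800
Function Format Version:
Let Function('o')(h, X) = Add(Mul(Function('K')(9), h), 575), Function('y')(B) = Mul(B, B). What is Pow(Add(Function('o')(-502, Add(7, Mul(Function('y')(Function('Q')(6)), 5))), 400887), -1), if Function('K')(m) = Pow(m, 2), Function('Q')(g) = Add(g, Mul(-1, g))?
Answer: Rational(1, 360800) ≈ 2.7716e-6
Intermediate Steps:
Function('Q')(g) = 0
Function('y')(B) = Pow(B, 2)
Function('o')(h, X) = Add(575, Mul(81, h)) (Function('o')(h, X) = Add(Mul(Pow(9, 2), h), 575) = Add(Mul(81, h), 575) = Add(575, Mul(81, h)))
Pow(Add(Function('o')(-502, Add(7, Mul(Function('y')(Function('Q')(6)), 5))), 400887), -1) = Pow(Add(Add(575, Mul(81, -502)), 400887), -1) = Pow(Add(Add(575, -40662), 400887), -1) = Pow(Add(-40087, 400887), -1) = Pow(360800, -1) = Rational(1, 360800)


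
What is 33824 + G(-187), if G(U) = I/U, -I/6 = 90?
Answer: 6325628/187 ≈ 33827.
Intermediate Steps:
I = -540 (I = -6*90 = -540)
G(U) = -540/U
33824 + G(-187) = 33824 - 540/(-187) = 33824 - 540*(-1/187) = 33824 + 540/187 = 6325628/187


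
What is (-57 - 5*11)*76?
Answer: -8512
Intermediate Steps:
(-57 - 5*11)*76 = (-57 - 55)*76 = -112*76 = -8512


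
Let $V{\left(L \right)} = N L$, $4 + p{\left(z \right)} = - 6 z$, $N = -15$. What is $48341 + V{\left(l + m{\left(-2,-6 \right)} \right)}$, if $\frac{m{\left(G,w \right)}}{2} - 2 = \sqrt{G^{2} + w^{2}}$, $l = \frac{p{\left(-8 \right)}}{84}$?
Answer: $\frac{337912}{7} - 60 \sqrt{10} \approx 48083.0$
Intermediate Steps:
$p{\left(z \right)} = -4 - 6 z$
$l = \frac{11}{21}$ ($l = \frac{-4 - -48}{84} = \left(-4 + 48\right) \frac{1}{84} = 44 \cdot \frac{1}{84} = \frac{11}{21} \approx 0.52381$)
$m{\left(G,w \right)} = 4 + 2 \sqrt{G^{2} + w^{2}}$
$V{\left(L \right)} = - 15 L$
$48341 + V{\left(l + m{\left(-2,-6 \right)} \right)} = 48341 - 15 \left(\frac{11}{21} + \left(4 + 2 \sqrt{\left(-2\right)^{2} + \left(-6\right)^{2}}\right)\right) = 48341 - 15 \left(\frac{11}{21} + \left(4 + 2 \sqrt{4 + 36}\right)\right) = 48341 - 15 \left(\frac{11}{21} + \left(4 + 2 \sqrt{40}\right)\right) = 48341 - 15 \left(\frac{11}{21} + \left(4 + 2 \cdot 2 \sqrt{10}\right)\right) = 48341 - 15 \left(\frac{11}{21} + \left(4 + 4 \sqrt{10}\right)\right) = 48341 - 15 \left(\frac{95}{21} + 4 \sqrt{10}\right) = 48341 - \left(\frac{475}{7} + 60 \sqrt{10}\right) = \frac{337912}{7} - 60 \sqrt{10}$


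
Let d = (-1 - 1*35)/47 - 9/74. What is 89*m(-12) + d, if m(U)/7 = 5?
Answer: 10830883/3478 ≈ 3114.1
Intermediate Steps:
m(U) = 35 (m(U) = 7*5 = 35)
d = -3087/3478 (d = (-1 - 35)*(1/47) - 9*1/74 = -36*1/47 - 9/74 = -36/47 - 9/74 = -3087/3478 ≈ -0.88758)
89*m(-12) + d = 89*35 - 3087/3478 = 3115 - 3087/3478 = 10830883/3478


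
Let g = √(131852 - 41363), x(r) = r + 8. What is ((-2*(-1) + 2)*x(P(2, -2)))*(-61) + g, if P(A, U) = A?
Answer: -2440 + √90489 ≈ -2139.2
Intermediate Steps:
x(r) = 8 + r
g = √90489 ≈ 300.81
((-2*(-1) + 2)*x(P(2, -2)))*(-61) + g = ((-2*(-1) + 2)*(8 + 2))*(-61) + √90489 = ((2 + 2)*10)*(-61) + √90489 = (4*10)*(-61) + √90489 = 40*(-61) + √90489 = -2440 + √90489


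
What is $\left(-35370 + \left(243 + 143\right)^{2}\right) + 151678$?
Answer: $265304$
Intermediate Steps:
$\left(-35370 + \left(243 + 143\right)^{2}\right) + 151678 = \left(-35370 + 386^{2}\right) + 151678 = \left(-35370 + 148996\right) + 151678 = 113626 + 151678 = 265304$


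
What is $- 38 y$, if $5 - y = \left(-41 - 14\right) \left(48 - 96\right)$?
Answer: $100130$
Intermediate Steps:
$y = -2635$ ($y = 5 - \left(-41 - 14\right) \left(48 - 96\right) = 5 - \left(-55\right) \left(-48\right) = 5 - 2640 = -2635$)
$- 38 y = \left(-38\right) \left(-2635\right) = 100130$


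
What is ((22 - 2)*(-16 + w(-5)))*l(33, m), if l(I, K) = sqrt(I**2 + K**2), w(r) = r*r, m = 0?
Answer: 5940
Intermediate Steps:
w(r) = r**2
((22 - 2)*(-16 + w(-5)))*l(33, m) = ((22 - 2)*(-16 + (-5)**2))*sqrt(33**2 + 0**2) = (20*(-16 + 25))*sqrt(1089 + 0) = (20*9)*sqrt(1089) = 180*33 = 5940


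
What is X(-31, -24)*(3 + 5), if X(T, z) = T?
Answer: -248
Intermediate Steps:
X(-31, -24)*(3 + 5) = -31*(3 + 5) = -31*8 = -248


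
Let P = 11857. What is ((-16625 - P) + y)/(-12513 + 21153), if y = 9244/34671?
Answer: -493745089/149778720 ≈ -3.2965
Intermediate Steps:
y = 9244/34671 (y = 9244*(1/34671) = 9244/34671 ≈ 0.26662)
((-16625 - P) + y)/(-12513 + 21153) = ((-16625 - 1*11857) + 9244/34671)/(-12513 + 21153) = ((-16625 - 11857) + 9244/34671)/8640 = (-28482 + 9244/34671)*(1/8640) = -987490178/34671*1/8640 = -493745089/149778720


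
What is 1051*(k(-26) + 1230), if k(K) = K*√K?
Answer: 1292730 - 27326*I*√26 ≈ 1.2927e+6 - 1.3934e+5*I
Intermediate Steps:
k(K) = K^(3/2)
1051*(k(-26) + 1230) = 1051*((-26)^(3/2) + 1230) = 1051*(-26*I*√26 + 1230) = 1051*(1230 - 26*I*√26) = 1292730 - 27326*I*√26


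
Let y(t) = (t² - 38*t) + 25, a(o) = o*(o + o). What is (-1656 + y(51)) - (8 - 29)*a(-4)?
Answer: -296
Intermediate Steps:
a(o) = 2*o² (a(o) = o*(2*o) = 2*o²)
y(t) = 25 + t² - 38*t
(-1656 + y(51)) - (8 - 29)*a(-4) = (-1656 + (25 + 51² - 38*51)) - (8 - 29)*2*(-4)² = (-1656 + (25 + 2601 - 1938)) - (-21)*2*16 = (-1656 + 688) - (-21)*32 = -968 - 1*(-672) = -968 + 672 = -296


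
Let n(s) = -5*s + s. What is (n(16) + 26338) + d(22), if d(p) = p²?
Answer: 26758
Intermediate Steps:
n(s) = -4*s
(n(16) + 26338) + d(22) = (-4*16 + 26338) + 22² = (-64 + 26338) + 484 = 26274 + 484 = 26758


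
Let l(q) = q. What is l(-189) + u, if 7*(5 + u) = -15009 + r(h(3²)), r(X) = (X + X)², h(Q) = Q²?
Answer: 1411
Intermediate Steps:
r(X) = 4*X² (r(X) = (2*X)² = 4*X²)
u = 1600 (u = -5 + (-15009 + 4*((3²)²)²)/7 = -5 + (-15009 + 4*(9²)²)/7 = -5 + (-15009 + 4*81²)/7 = -5 + (-15009 + 4*6561)/7 = -5 + (-15009 + 26244)/7 = -5 + (⅐)*11235 = -5 + 1605 = 1600)
l(-189) + u = -189 + 1600 = 1411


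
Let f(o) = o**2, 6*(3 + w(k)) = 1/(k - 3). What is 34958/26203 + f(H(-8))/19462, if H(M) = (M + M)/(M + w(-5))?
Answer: 95203002987754/71354247998513 ≈ 1.3342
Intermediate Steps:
w(k) = -3 + 1/(6*(-3 + k)) (w(k) = -3 + 1/(6*(k - 3)) = -3 + 1/(6*(-3 + k)))
H(M) = 2*M/(-145/48 + M) (H(M) = (M + M)/(M + (55 - 18*(-5))/(6*(-3 - 5))) = (2*M)/(M + (1/6)*(55 + 90)/(-8)) = (2*M)/(M + (1/6)*(-1/8)*145) = (2*M)/(M - 145/48) = (2*M)/(-145/48 + M) = 2*M/(-145/48 + M))
34958/26203 + f(H(-8))/19462 = 34958/26203 + (96*(-8)/(-145 + 48*(-8)))**2/19462 = 34958*(1/26203) + (96*(-8)/(-145 - 384))**2*(1/19462) = 34958/26203 + (96*(-8)/(-529))**2*(1/19462) = 34958/26203 + (96*(-8)*(-1/529))**2*(1/19462) = 34958/26203 + (768/529)**2*(1/19462) = 34958/26203 + (589824/279841)*(1/19462) = 34958/26203 + 294912/2723132771 = 95203002987754/71354247998513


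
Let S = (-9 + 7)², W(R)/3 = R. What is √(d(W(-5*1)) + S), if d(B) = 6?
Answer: √10 ≈ 3.1623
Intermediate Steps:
W(R) = 3*R
S = 4 (S = (-2)² = 4)
√(d(W(-5*1)) + S) = √(6 + 4) = √10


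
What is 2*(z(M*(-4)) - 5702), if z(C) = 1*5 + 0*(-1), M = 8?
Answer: -11394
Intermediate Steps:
z(C) = 5 (z(C) = 5 + 0 = 5)
2*(z(M*(-4)) - 5702) = 2*(5 - 5702) = 2*(-5697) = -11394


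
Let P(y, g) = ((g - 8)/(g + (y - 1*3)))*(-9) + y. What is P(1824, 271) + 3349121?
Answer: 7010174573/2092 ≈ 3.3509e+6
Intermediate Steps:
P(y, g) = y - 9*(-8 + g)/(-3 + g + y) (P(y, g) = ((-8 + g)/(g + (y - 3)))*(-9) + y = ((-8 + g)/(g + (-3 + y)))*(-9) + y = ((-8 + g)/(-3 + g + y))*(-9) + y = -9*(-8 + g)/(-3 + g + y) + y = y - 9*(-8 + g)/(-3 + g + y))
P(1824, 271) + 3349121 = (72 + 1824² - 9*271 - 3*1824 + 271*1824)/(-3 + 271 + 1824) + 3349121 = (72 + 3326976 - 2439 - 5472 + 494304)/2092 + 3349121 = (1/2092)*3813441 + 3349121 = 3813441/2092 + 3349121 = 7010174573/2092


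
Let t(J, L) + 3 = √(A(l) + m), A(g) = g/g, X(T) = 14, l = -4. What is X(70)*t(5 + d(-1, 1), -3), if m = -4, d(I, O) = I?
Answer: -42 + 14*I*√3 ≈ -42.0 + 24.249*I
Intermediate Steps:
A(g) = 1
t(J, L) = -3 + I*√3 (t(J, L) = -3 + √(1 - 4) = -3 + √(-3) = -3 + I*√3)
X(70)*t(5 + d(-1, 1), -3) = 14*(-3 + I*√3) = -42 + 14*I*√3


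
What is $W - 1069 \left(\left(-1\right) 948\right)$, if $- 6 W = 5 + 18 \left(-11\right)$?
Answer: $\frac{6080665}{6} \approx 1.0134 \cdot 10^{6}$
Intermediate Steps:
$W = \frac{193}{6}$ ($W = - \frac{5 + 18 \left(-11\right)}{6} = - \frac{5 - 198}{6} = \left(- \frac{1}{6}\right) \left(-193\right) = \frac{193}{6} \approx 32.167$)
$W - 1069 \left(\left(-1\right) 948\right) = \frac{193}{6} - 1069 \left(\left(-1\right) 948\right) = \frac{193}{6} - -1013412 = \frac{193}{6} + 1013412 = \frac{6080665}{6}$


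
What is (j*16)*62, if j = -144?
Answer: -142848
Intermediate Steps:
(j*16)*62 = -144*16*62 = -2304*62 = -142848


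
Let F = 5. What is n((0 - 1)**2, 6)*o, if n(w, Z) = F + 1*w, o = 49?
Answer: 294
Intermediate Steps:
n(w, Z) = 5 + w (n(w, Z) = 5 + 1*w = 5 + w)
n((0 - 1)**2, 6)*o = (5 + (0 - 1)**2)*49 = (5 + (-1)**2)*49 = (5 + 1)*49 = 6*49 = 294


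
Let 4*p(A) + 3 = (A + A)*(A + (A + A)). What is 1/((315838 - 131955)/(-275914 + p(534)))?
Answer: 607277/735532 ≈ 0.82563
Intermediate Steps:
p(A) = -¾ + 3*A²/2 (p(A) = -¾ + ((A + A)*(A + (A + A)))/4 = -¾ + ((2*A)*(A + 2*A))/4 = -¾ + ((2*A)*(3*A))/4 = -¾ + (6*A²)/4 = -¾ + 3*A²/2)
1/((315838 - 131955)/(-275914 + p(534))) = 1/((315838 - 131955)/(-275914 + (-¾ + (3/2)*534²))) = 1/(183883/(-275914 + (-¾ + (3/2)*285156))) = 1/(183883/(-275914 + (-¾ + 427734))) = 1/(183883/(-275914 + 1710933/4)) = 1/(183883/(607277/4)) = 1/(183883*(4/607277)) = 1/(735532/607277) = 607277/735532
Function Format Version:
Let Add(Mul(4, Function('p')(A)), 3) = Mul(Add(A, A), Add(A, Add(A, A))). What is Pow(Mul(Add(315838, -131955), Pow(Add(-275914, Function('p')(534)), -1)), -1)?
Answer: Rational(607277, 735532) ≈ 0.82563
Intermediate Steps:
Function('p')(A) = Add(Rational(-3, 4), Mul(Rational(3, 2), Pow(A, 2))) (Function('p')(A) = Add(Rational(-3, 4), Mul(Rational(1, 4), Mul(Add(A, A), Add(A, Add(A, A))))) = Add(Rational(-3, 4), Mul(Rational(1, 4), Mul(Mul(2, A), Add(A, Mul(2, A))))) = Add(Rational(-3, 4), Mul(Rational(1, 4), Mul(Mul(2, A), Mul(3, A)))) = Add(Rational(-3, 4), Mul(Rational(1, 4), Mul(6, Pow(A, 2)))) = Add(Rational(-3, 4), Mul(Rational(3, 2), Pow(A, 2))))
Pow(Mul(Add(315838, -131955), Pow(Add(-275914, Function('p')(534)), -1)), -1) = Pow(Mul(Add(315838, -131955), Pow(Add(-275914, Add(Rational(-3, 4), Mul(Rational(3, 2), Pow(534, 2)))), -1)), -1) = Pow(Mul(183883, Pow(Add(-275914, Add(Rational(-3, 4), Mul(Rational(3, 2), 285156))), -1)), -1) = Pow(Mul(183883, Pow(Add(-275914, Add(Rational(-3, 4), 427734)), -1)), -1) = Pow(Mul(183883, Pow(Add(-275914, Rational(1710933, 4)), -1)), -1) = Pow(Mul(183883, Pow(Rational(607277, 4), -1)), -1) = Pow(Mul(183883, Rational(4, 607277)), -1) = Pow(Rational(735532, 607277), -1) = Rational(607277, 735532)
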